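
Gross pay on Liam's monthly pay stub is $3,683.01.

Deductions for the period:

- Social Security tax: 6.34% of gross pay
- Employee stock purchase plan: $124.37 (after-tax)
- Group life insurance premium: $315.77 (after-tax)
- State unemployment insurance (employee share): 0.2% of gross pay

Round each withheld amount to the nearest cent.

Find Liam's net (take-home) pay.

State unemployment insurance (employee share): $3,683.01 × 0.002 = $7.37
Social Security tax: $3,683.01 × 0.0634 = $233.50
Employee stock purchase plan: $124.37
Group life insurance premium: $315.77
Total deductions = $7.37 + $233.50 + $124.37 + $315.77 = $681.01
Net pay = $3,683.01 − $681.01 = $3,002.00

$3,002.00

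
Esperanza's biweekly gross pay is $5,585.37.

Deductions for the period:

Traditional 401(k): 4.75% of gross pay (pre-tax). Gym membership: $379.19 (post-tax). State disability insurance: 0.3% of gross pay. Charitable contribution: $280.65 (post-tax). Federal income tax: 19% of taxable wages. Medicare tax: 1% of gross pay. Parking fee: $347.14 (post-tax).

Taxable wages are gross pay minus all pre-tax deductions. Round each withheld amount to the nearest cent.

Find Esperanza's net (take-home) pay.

$3,229.66

Traditional 401(k): $5,585.37 × 0.0475 = $265.31
Taxable wages = $5,585.37 − $265.31 = $5,320.06
Federal income tax: $5,320.06 × 0.19 = $1,010.81
State disability insurance: $5,585.37 × 0.003 = $16.76
Medicare tax: $5,585.37 × 0.01 = $55.85
Parking fee: $347.14
Gym membership: $379.19
Charitable contribution: $280.65
Total deductions = $265.31 + $1,010.81 + $16.76 + $55.85 + $347.14 + $379.19 + $280.65 = $2,355.71
Net pay = $5,585.37 − $2,355.71 = $3,229.66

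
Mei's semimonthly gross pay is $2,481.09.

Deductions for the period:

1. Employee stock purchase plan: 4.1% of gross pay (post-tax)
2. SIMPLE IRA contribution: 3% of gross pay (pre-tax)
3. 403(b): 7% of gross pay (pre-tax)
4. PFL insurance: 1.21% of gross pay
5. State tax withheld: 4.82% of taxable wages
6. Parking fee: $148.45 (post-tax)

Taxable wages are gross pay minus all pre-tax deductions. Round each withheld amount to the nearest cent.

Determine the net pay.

403(b): $2,481.09 × 0.07 = $173.68
SIMPLE IRA contribution: $2,481.09 × 0.03 = $74.43
Pre-tax total = $173.68 + $74.43 = $248.11
Taxable wages = $2,481.09 − $248.11 = $2,232.98
State tax withheld: $2,232.98 × 0.0482 = $107.63
PFL insurance: $2,481.09 × 0.0121 = $30.02
Employee stock purchase plan: $2,481.09 × 0.041 = $101.72
Parking fee: $148.45
Total deductions = $173.68 + $74.43 + $107.63 + $30.02 + $101.72 + $148.45 = $635.93
Net pay = $2,481.09 − $635.93 = $1,845.16

$1,845.16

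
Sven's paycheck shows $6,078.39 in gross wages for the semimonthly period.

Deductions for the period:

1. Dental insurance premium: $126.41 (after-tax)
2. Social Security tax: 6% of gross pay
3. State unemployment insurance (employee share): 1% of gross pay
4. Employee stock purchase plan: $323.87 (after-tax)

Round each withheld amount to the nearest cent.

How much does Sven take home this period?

$5,202.63

State unemployment insurance (employee share): $6,078.39 × 0.01 = $60.78
Social Security tax: $6,078.39 × 0.06 = $364.70
Dental insurance premium: $126.41
Employee stock purchase plan: $323.87
Total deductions = $60.78 + $364.70 + $126.41 + $323.87 = $875.76
Net pay = $6,078.39 − $875.76 = $5,202.63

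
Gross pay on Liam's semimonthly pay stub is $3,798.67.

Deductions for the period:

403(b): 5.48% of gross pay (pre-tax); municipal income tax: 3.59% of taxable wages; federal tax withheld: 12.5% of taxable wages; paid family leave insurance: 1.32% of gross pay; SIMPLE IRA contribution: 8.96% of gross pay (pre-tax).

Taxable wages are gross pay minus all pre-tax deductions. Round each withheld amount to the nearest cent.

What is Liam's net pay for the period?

$2,677.05

403(b): $3,798.67 × 0.0548 = $208.17
SIMPLE IRA contribution: $3,798.67 × 0.0896 = $340.36
Pre-tax total = $208.17 + $340.36 = $548.53
Taxable wages = $3,798.67 − $548.53 = $3,250.14
Federal tax withheld: $3,250.14 × 0.125 = $406.27
Municipal income tax: $3,250.14 × 0.0359 = $116.68
Paid family leave insurance: $3,798.67 × 0.0132 = $50.14
Total deductions = $208.17 + $340.36 + $406.27 + $116.68 + $50.14 = $1,121.62
Net pay = $3,798.67 − $1,121.62 = $2,677.05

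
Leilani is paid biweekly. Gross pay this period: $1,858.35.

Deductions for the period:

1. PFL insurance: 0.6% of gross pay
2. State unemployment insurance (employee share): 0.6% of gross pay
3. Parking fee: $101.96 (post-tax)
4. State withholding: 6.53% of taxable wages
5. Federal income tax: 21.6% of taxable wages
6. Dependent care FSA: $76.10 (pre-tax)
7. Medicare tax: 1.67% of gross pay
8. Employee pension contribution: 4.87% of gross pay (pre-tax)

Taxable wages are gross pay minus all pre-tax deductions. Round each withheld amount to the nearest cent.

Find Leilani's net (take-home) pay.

$1,060.57

Employee pension contribution: $1,858.35 × 0.0487 = $90.50
Dependent care FSA: $76.10
Pre-tax total = $90.50 + $76.10 = $166.60
Taxable wages = $1,858.35 − $166.60 = $1,691.75
State withholding: $1,691.75 × 0.0653 = $110.47
Federal income tax: $1,691.75 × 0.216 = $365.42
PFL insurance: $1,858.35 × 0.006 = $11.15
State unemployment insurance (employee share): $1,858.35 × 0.006 = $11.15
Medicare tax: $1,858.35 × 0.0167 = $31.03
Parking fee: $101.96
Total deductions = $90.50 + $76.10 + $110.47 + $365.42 + $11.15 + $11.15 + $31.03 + $101.96 = $797.78
Net pay = $1,858.35 − $797.78 = $1,060.57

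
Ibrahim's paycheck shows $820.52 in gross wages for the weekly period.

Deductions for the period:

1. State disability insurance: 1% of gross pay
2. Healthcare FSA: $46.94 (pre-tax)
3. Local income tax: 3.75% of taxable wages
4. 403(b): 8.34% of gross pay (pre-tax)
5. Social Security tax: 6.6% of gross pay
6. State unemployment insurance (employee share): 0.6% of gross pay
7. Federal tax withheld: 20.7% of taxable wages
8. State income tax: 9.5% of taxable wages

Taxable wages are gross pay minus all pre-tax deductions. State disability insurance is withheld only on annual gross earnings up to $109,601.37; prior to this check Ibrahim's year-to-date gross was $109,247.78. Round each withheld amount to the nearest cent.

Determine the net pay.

$403.14

Healthcare FSA: $46.94
403(b): $820.52 × 0.0834 = $68.43
Pre-tax total = $46.94 + $68.43 = $115.37
Taxable wages = $820.52 − $115.37 = $705.15
Local income tax: $705.15 × 0.0375 = $26.44
State income tax: $705.15 × 0.095 = $66.99
Federal tax withheld: $705.15 × 0.207 = $145.97
State unemployment insurance (employee share): $820.52 × 0.006 = $4.92
Social Security tax: $820.52 × 0.066 = $54.15
State disability insurance: only $109,601.37 − $109,247.78 = $353.59 of this check is subject → $353.59 × 0.01 = $3.54
Total deductions = $46.94 + $68.43 + $26.44 + $66.99 + $145.97 + $4.92 + $54.15 + $3.54 = $417.38
Net pay = $820.52 − $417.38 = $403.14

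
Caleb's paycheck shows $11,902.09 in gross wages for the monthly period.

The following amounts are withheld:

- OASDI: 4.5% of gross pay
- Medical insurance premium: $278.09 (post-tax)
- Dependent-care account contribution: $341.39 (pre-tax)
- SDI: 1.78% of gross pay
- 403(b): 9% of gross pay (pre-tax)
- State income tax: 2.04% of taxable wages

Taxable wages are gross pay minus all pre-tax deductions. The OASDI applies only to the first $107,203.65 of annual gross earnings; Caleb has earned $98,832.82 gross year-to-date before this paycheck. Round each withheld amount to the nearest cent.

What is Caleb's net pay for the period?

$9,408.88

Dependent-care account contribution: $341.39
403(b): $11,902.09 × 0.09 = $1,071.19
Pre-tax total = $341.39 + $1,071.19 = $1,412.58
Taxable wages = $11,902.09 − $1,412.58 = $10,489.51
State income tax: $10,489.51 × 0.0204 = $213.99
OASDI: only $107,203.65 − $98,832.82 = $8,370.83 of this check is subject → $8,370.83 × 0.045 = $376.69
SDI: $11,902.09 × 0.0178 = $211.86
Medical insurance premium: $278.09
Total deductions = $341.39 + $1,071.19 + $213.99 + $376.69 + $211.86 + $278.09 = $2,493.21
Net pay = $11,902.09 − $2,493.21 = $9,408.88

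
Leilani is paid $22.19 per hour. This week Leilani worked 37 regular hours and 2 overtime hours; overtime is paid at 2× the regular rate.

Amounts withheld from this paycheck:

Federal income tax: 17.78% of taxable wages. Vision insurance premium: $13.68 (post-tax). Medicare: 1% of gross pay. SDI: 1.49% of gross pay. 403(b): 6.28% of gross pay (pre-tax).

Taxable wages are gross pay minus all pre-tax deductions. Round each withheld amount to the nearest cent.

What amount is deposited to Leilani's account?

$664.72

Regular pay: 37 × $22.19 = $821.03
Overtime pay: 2 × $22.19 × 2 = $88.76
Gross pay = $821.03 + $88.76 = $909.79
403(b): $909.79 × 0.0628 = $57.13
Taxable wages = $909.79 − $57.13 = $852.66
Federal income tax: $852.66 × 0.1778 = $151.60
Medicare: $909.79 × 0.01 = $9.10
SDI: $909.79 × 0.0149 = $13.56
Vision insurance premium: $13.68
Total deductions = $57.13 + $151.60 + $9.10 + $13.56 + $13.68 = $245.07
Net pay = $909.79 − $245.07 = $664.72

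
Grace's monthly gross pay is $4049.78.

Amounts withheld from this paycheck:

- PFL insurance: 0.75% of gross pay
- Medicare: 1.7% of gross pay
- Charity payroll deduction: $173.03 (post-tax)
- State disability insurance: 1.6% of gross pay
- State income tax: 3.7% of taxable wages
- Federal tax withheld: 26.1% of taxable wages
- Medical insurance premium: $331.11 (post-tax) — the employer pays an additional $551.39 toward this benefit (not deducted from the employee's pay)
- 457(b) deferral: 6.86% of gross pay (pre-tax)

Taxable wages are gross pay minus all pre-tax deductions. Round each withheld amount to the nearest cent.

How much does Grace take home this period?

457(b) deferral: $4049.78 × 0.0686 = $277.81
Taxable wages = $4049.78 − $277.81 = $3771.97
State income tax: $3771.97 × 0.037 = $139.56
Federal tax withheld: $3771.97 × 0.261 = $984.48
PFL insurance: $4049.78 × 0.0075 = $30.37
State disability insurance: $4049.78 × 0.016 = $64.80
Medicare: $4049.78 × 0.017 = $68.85
Charity payroll deduction: $173.03
Medical insurance premium: $331.11
(Employer's $551.39 toward medical insurance premium is not withheld from the employee.)
Total deductions = $277.81 + $139.56 + $984.48 + $30.37 + $64.80 + $68.85 + $173.03 + $331.11 = $2070.01
Net pay = $4049.78 − $2070.01 = $1979.77

$1979.77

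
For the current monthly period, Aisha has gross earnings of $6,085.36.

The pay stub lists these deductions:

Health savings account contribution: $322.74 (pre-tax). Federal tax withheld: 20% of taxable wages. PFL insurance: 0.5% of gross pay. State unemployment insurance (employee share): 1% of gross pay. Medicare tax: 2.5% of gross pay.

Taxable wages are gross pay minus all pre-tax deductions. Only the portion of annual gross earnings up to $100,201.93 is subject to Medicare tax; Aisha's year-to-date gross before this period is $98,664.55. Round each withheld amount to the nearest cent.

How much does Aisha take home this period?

Health savings account contribution: $322.74
Taxable wages = $6,085.36 − $322.74 = $5,762.62
Federal tax withheld: $5,762.62 × 0.2 = $1,152.52
Medicare tax: only $100,201.93 − $98,664.55 = $1,537.38 of this check is subject → $1,537.38 × 0.025 = $38.43
State unemployment insurance (employee share): $6,085.36 × 0.01 = $60.85
PFL insurance: $6,085.36 × 0.005 = $30.43
Total deductions = $322.74 + $1,152.52 + $38.43 + $60.85 + $30.43 = $1,604.97
Net pay = $6,085.36 − $1,604.97 = $4,480.39

$4,480.39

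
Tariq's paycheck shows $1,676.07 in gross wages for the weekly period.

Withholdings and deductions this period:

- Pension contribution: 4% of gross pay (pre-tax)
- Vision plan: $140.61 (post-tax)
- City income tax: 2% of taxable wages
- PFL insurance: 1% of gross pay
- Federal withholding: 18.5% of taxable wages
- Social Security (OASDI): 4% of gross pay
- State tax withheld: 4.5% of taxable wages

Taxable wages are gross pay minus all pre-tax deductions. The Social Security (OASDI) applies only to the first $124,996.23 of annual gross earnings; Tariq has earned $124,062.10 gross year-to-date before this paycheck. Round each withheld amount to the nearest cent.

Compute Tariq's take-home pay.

Pension contribution: $1,676.07 × 0.04 = $67.04
Taxable wages = $1,676.07 − $67.04 = $1,609.03
State tax withheld: $1,609.03 × 0.045 = $72.41
City income tax: $1,609.03 × 0.02 = $32.18
Federal withholding: $1,609.03 × 0.185 = $297.67
Social Security (OASDI): only $124,996.23 − $124,062.10 = $934.13 of this check is subject → $934.13 × 0.04 = $37.37
PFL insurance: $1,676.07 × 0.01 = $16.76
Vision plan: $140.61
Total deductions = $67.04 + $72.41 + $32.18 + $297.67 + $37.37 + $16.76 + $140.61 = $664.04
Net pay = $1,676.07 − $664.04 = $1,012.03

$1,012.03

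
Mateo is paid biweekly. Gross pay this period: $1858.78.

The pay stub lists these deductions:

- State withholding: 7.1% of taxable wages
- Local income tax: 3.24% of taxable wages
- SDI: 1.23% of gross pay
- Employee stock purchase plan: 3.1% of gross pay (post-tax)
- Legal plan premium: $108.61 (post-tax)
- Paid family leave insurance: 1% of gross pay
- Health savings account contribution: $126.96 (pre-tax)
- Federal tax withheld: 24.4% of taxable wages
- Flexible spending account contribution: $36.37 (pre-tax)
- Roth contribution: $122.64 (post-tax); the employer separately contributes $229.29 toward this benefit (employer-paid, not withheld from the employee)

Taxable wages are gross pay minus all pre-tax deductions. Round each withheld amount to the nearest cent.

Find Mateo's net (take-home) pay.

Health savings account contribution: $126.96
Flexible spending account contribution: $36.37
Pre-tax total = $126.96 + $36.37 = $163.33
Taxable wages = $1858.78 − $163.33 = $1695.45
State withholding: $1695.45 × 0.071 = $120.38
Local income tax: $1695.45 × 0.0324 = $54.93
Federal tax withheld: $1695.45 × 0.244 = $413.69
Paid family leave insurance: $1858.78 × 0.01 = $18.59
SDI: $1858.78 × 0.0123 = $22.86
Legal plan premium: $108.61
Employee stock purchase plan: $1858.78 × 0.031 = $57.62
Roth contribution: $122.64
(Employer's $229.29 toward Roth contribution is not withheld from the employee.)
Total deductions = $126.96 + $36.37 + $120.38 + $54.93 + $413.69 + $18.59 + $22.86 + $108.61 + $57.62 + $122.64 = $1082.65
Net pay = $1858.78 − $1082.65 = $776.13

$776.13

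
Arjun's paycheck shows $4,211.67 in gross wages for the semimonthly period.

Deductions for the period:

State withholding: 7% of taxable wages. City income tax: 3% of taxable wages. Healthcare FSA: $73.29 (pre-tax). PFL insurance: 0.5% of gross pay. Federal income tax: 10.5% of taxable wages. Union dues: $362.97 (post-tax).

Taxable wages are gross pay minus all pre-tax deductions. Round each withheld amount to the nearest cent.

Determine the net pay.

Healthcare FSA: $73.29
Taxable wages = $4,211.67 − $73.29 = $4,138.38
City income tax: $4,138.38 × 0.03 = $124.15
State withholding: $4,138.38 × 0.07 = $289.69
Federal income tax: $4,138.38 × 0.105 = $434.53
PFL insurance: $4,211.67 × 0.005 = $21.06
Union dues: $362.97
Total deductions = $73.29 + $124.15 + $289.69 + $434.53 + $21.06 + $362.97 = $1,305.69
Net pay = $4,211.67 − $1,305.69 = $2,905.98

$2,905.98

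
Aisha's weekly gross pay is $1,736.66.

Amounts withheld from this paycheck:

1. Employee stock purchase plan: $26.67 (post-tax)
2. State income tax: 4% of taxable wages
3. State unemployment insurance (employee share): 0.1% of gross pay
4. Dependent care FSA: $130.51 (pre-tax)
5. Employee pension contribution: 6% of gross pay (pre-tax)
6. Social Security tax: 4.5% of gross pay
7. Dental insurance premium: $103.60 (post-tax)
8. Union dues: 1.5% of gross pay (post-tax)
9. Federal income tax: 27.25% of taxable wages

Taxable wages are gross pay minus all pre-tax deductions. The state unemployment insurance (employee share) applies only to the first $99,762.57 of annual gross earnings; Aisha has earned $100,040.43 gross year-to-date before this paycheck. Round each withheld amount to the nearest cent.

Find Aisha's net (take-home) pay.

$798.12

Dependent care FSA: $130.51
Employee pension contribution: $1,736.66 × 0.06 = $104.20
Pre-tax total = $130.51 + $104.20 = $234.71
Taxable wages = $1,736.66 − $234.71 = $1,501.95
State income tax: $1,501.95 × 0.04 = $60.08
Federal income tax: $1,501.95 × 0.2725 = $409.28
State unemployment insurance (employee share): annual cap $99,762.57 already reached (YTD $100,040.43), so $0.00
Social Security tax: $1,736.66 × 0.045 = $78.15
Dental insurance premium: $103.60
Employee stock purchase plan: $26.67
Union dues: $1,736.66 × 0.015 = $26.05
Total deductions = $130.51 + $104.20 + $60.08 + $409.28 + $0.00 + $78.15 + $103.60 + $26.67 + $26.05 = $938.54
Net pay = $1,736.66 − $938.54 = $798.12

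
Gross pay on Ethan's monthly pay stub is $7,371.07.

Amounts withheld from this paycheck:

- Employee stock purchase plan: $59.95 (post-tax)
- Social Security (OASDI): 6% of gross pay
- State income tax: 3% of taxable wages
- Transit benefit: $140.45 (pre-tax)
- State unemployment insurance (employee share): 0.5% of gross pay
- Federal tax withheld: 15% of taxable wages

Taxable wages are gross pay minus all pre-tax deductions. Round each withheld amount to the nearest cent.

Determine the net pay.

$5,390.04

Transit benefit: $140.45
Taxable wages = $7,371.07 − $140.45 = $7,230.62
State income tax: $7,230.62 × 0.03 = $216.92
Federal tax withheld: $7,230.62 × 0.15 = $1,084.59
State unemployment insurance (employee share): $7,371.07 × 0.005 = $36.86
Social Security (OASDI): $7,371.07 × 0.06 = $442.26
Employee stock purchase plan: $59.95
Total deductions = $140.45 + $216.92 + $1,084.59 + $36.86 + $442.26 + $59.95 = $1,981.03
Net pay = $7,371.07 − $1,981.03 = $5,390.04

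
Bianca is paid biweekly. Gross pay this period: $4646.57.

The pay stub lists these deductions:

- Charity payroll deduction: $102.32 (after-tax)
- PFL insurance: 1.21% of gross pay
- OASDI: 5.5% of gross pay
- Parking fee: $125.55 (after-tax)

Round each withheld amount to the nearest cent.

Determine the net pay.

$4106.92

OASDI: $4646.57 × 0.055 = $255.56
PFL insurance: $4646.57 × 0.0121 = $56.22
Charity payroll deduction: $102.32
Parking fee: $125.55
Total deductions = $255.56 + $56.22 + $102.32 + $125.55 = $539.65
Net pay = $4646.57 − $539.65 = $4106.92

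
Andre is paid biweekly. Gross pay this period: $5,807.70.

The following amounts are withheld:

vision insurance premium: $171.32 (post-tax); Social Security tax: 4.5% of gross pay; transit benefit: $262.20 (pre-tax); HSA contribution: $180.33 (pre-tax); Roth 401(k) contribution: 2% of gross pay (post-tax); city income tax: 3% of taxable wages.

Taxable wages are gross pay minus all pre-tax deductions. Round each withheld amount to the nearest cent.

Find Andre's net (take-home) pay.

$4,655.39

Transit benefit: $262.20
HSA contribution: $180.33
Pre-tax total = $262.20 + $180.33 = $442.53
Taxable wages = $5,807.70 − $442.53 = $5,365.17
City income tax: $5,365.17 × 0.03 = $160.96
Social Security tax: $5,807.70 × 0.045 = $261.35
Roth 401(k) contribution: $5,807.70 × 0.02 = $116.15
Vision insurance premium: $171.32
Total deductions = $262.20 + $180.33 + $160.96 + $261.35 + $116.15 + $171.32 = $1,152.31
Net pay = $5,807.70 − $1,152.31 = $4,655.39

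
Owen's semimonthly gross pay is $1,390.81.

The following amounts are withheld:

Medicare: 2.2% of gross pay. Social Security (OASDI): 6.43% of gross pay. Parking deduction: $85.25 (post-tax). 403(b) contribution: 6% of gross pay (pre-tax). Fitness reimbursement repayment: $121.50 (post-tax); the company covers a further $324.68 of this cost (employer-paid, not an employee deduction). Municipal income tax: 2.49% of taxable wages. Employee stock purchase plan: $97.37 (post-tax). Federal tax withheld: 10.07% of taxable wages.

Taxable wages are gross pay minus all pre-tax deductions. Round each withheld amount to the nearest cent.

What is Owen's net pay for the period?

403(b) contribution: $1,390.81 × 0.06 = $83.45
Taxable wages = $1,390.81 − $83.45 = $1,307.36
Federal tax withheld: $1,307.36 × 0.1007 = $131.65
Municipal income tax: $1,307.36 × 0.0249 = $32.55
Medicare: $1,390.81 × 0.022 = $30.60
Social Security (OASDI): $1,390.81 × 0.0643 = $89.43
Employee stock purchase plan: $97.37
Parking deduction: $85.25
Fitness reimbursement repayment: $121.50
(Employer's $324.68 toward fitness reimbursement repayment is not withheld from the employee.)
Total deductions = $83.45 + $131.65 + $32.55 + $30.60 + $89.43 + $97.37 + $85.25 + $121.50 = $671.80
Net pay = $1,390.81 − $671.80 = $719.01

$719.01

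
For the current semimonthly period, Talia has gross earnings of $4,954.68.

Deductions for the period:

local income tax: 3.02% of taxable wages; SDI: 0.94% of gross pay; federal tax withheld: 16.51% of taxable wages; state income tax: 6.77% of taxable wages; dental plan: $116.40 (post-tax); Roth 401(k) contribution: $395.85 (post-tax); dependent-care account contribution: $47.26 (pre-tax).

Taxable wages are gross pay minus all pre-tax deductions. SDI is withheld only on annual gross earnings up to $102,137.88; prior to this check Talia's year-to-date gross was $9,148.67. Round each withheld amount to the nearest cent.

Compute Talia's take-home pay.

Dependent-care account contribution: $47.26
Taxable wages = $4,954.68 − $47.26 = $4,907.42
Federal tax withheld: $4,907.42 × 0.1651 = $810.22
State income tax: $4,907.42 × 0.0677 = $332.23
Local income tax: $4,907.42 × 0.0302 = $148.20
SDI: cap not yet reached, full $4,954.68 is subject → $4,954.68 × 0.0094 = $46.57
Roth 401(k) contribution: $395.85
Dental plan: $116.40
Total deductions = $47.26 + $810.22 + $332.23 + $148.20 + $46.57 + $395.85 + $116.40 = $1,896.73
Net pay = $4,954.68 − $1,896.73 = $3,057.95

$3,057.95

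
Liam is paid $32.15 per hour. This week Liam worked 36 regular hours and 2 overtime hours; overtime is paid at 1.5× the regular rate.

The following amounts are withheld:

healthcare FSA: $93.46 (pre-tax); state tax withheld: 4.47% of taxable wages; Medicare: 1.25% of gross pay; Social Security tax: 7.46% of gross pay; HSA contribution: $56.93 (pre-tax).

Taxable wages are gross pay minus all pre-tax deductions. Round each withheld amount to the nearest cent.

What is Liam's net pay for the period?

Regular pay: 36 × $32.15 = $1,157.40
Overtime pay: 2 × $32.15 × 1.5 = $96.45
Gross pay = $1,157.40 + $96.45 = $1,253.85
HSA contribution: $56.93
Healthcare FSA: $93.46
Pre-tax total = $56.93 + $93.46 = $150.39
Taxable wages = $1,253.85 − $150.39 = $1,103.46
State tax withheld: $1,103.46 × 0.0447 = $49.32
Social Security tax: $1,253.85 × 0.0746 = $93.54
Medicare: $1,253.85 × 0.0125 = $15.67
Total deductions = $56.93 + $93.46 + $49.32 + $93.54 + $15.67 = $308.92
Net pay = $1,253.85 − $308.92 = $944.93

$944.93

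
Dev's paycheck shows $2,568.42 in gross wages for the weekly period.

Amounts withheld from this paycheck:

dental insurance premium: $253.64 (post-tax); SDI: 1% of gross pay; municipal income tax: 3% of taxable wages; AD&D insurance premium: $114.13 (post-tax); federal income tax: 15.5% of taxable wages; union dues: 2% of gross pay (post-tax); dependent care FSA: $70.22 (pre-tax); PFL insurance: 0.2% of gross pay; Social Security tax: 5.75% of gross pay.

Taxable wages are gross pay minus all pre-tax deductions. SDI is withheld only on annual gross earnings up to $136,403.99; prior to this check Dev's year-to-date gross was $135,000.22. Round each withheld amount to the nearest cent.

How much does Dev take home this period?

$1,450.03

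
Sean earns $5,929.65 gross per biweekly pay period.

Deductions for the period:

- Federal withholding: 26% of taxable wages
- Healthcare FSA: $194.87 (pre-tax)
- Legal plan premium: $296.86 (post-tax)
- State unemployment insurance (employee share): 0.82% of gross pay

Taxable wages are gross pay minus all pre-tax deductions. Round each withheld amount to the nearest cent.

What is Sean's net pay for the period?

$3,898.26

Healthcare FSA: $194.87
Taxable wages = $5,929.65 − $194.87 = $5,734.78
Federal withholding: $5,734.78 × 0.26 = $1,491.04
State unemployment insurance (employee share): $5,929.65 × 0.0082 = $48.62
Legal plan premium: $296.86
Total deductions = $194.87 + $1,491.04 + $48.62 + $296.86 = $2,031.39
Net pay = $5,929.65 − $2,031.39 = $3,898.26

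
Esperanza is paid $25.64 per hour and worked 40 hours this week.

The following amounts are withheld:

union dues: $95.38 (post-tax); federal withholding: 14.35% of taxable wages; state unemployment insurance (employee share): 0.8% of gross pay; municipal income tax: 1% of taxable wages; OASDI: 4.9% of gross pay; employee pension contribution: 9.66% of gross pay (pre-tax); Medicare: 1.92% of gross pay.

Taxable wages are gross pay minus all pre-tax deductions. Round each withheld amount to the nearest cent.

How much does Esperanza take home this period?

$610.78

Gross pay: 40 × $25.64 = $1,025.60
Employee pension contribution: $1,025.60 × 0.0966 = $99.07
Taxable wages = $1,025.60 − $99.07 = $926.53
Municipal income tax: $926.53 × 0.01 = $9.27
Federal withholding: $926.53 × 0.1435 = $132.96
OASDI: $1,025.60 × 0.049 = $50.25
State unemployment insurance (employee share): $1,025.60 × 0.008 = $8.20
Medicare: $1,025.60 × 0.0192 = $19.69
Union dues: $95.38
Total deductions = $99.07 + $9.27 + $132.96 + $50.25 + $8.20 + $19.69 + $95.38 = $414.82
Net pay = $1,025.60 − $414.82 = $610.78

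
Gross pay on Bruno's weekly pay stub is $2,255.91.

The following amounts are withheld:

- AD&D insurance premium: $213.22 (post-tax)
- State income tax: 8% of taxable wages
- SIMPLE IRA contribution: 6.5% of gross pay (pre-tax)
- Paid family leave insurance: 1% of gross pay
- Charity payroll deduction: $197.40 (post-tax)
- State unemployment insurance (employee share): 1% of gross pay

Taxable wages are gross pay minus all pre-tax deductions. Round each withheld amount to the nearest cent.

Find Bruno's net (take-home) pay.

SIMPLE IRA contribution: $2,255.91 × 0.065 = $146.63
Taxable wages = $2,255.91 − $146.63 = $2,109.28
State income tax: $2,109.28 × 0.08 = $168.74
Paid family leave insurance: $2,255.91 × 0.01 = $22.56
State unemployment insurance (employee share): $2,255.91 × 0.01 = $22.56
Charity payroll deduction: $197.40
AD&D insurance premium: $213.22
Total deductions = $146.63 + $168.74 + $22.56 + $22.56 + $197.40 + $213.22 = $771.11
Net pay = $2,255.91 − $771.11 = $1,484.80

$1,484.80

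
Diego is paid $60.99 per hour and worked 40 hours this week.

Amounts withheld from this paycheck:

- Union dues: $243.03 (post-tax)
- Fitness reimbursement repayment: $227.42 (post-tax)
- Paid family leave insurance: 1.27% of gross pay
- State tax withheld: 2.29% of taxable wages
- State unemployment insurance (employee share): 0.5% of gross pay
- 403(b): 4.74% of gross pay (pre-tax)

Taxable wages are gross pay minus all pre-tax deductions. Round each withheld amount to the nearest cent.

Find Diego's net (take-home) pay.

Gross pay: 40 × $60.99 = $2,439.60
403(b): $2,439.60 × 0.0474 = $115.64
Taxable wages = $2,439.60 − $115.64 = $2,323.96
State tax withheld: $2,323.96 × 0.0229 = $53.22
Paid family leave insurance: $2,439.60 × 0.0127 = $30.98
State unemployment insurance (employee share): $2,439.60 × 0.005 = $12.20
Union dues: $243.03
Fitness reimbursement repayment: $227.42
Total deductions = $115.64 + $53.22 + $30.98 + $12.20 + $243.03 + $227.42 = $682.49
Net pay = $2,439.60 − $682.49 = $1,757.11

$1,757.11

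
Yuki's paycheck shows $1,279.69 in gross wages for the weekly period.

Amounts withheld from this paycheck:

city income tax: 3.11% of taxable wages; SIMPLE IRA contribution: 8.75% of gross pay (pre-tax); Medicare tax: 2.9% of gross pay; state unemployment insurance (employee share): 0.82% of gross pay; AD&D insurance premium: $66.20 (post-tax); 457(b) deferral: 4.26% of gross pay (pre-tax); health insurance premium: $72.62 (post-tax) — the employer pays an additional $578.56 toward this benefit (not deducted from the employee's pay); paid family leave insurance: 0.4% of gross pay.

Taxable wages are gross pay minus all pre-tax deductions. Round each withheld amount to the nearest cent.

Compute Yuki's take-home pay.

457(b) deferral: $1,279.69 × 0.0426 = $54.51
SIMPLE IRA contribution: $1,279.69 × 0.0875 = $111.97
Pre-tax total = $54.51 + $111.97 = $166.48
Taxable wages = $1,279.69 − $166.48 = $1,113.21
City income tax: $1,113.21 × 0.0311 = $34.62
State unemployment insurance (employee share): $1,279.69 × 0.0082 = $10.49
Medicare tax: $1,279.69 × 0.029 = $37.11
Paid family leave insurance: $1,279.69 × 0.004 = $5.12
Health insurance premium: $72.62
AD&D insurance premium: $66.20
(Employer's $578.56 toward health insurance premium is not withheld from the employee.)
Total deductions = $54.51 + $111.97 + $34.62 + $10.49 + $37.11 + $5.12 + $72.62 + $66.20 = $392.64
Net pay = $1,279.69 − $392.64 = $887.05

$887.05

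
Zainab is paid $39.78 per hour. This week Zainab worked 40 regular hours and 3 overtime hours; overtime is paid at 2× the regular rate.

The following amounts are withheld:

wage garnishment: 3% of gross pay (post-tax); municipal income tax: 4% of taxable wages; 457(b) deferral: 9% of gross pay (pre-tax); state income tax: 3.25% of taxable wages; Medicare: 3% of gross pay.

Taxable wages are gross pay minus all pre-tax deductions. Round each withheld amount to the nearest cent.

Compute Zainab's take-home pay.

$1,434.66

Regular pay: 40 × $39.78 = $1,591.20
Overtime pay: 3 × $39.78 × 2 = $238.68
Gross pay = $1,591.20 + $238.68 = $1,829.88
457(b) deferral: $1,829.88 × 0.09 = $164.69
Taxable wages = $1,829.88 − $164.69 = $1,665.19
State income tax: $1,665.19 × 0.0325 = $54.12
Municipal income tax: $1,665.19 × 0.04 = $66.61
Medicare: $1,829.88 × 0.03 = $54.90
Wage garnishment: $1,829.88 × 0.03 = $54.90
Total deductions = $164.69 + $54.12 + $66.61 + $54.90 + $54.90 = $395.22
Net pay = $1,829.88 − $395.22 = $1,434.66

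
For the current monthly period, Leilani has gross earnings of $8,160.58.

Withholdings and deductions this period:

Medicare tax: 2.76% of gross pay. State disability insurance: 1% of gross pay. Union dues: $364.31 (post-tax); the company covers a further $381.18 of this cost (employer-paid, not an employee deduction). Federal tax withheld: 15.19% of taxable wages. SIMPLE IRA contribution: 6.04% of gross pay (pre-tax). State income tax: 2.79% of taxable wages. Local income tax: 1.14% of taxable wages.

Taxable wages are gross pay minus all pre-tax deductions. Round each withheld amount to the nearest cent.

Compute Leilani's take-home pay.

SIMPLE IRA contribution: $8,160.58 × 0.0604 = $492.90
Taxable wages = $8,160.58 − $492.90 = $7,667.68
Federal tax withheld: $7,667.68 × 0.1519 = $1,164.72
Local income tax: $7,667.68 × 0.0114 = $87.41
State income tax: $7,667.68 × 0.0279 = $213.93
Medicare tax: $8,160.58 × 0.0276 = $225.23
State disability insurance: $8,160.58 × 0.01 = $81.61
Union dues: $364.31
(Employer's $381.18 toward union dues is not withheld from the employee.)
Total deductions = $492.90 + $1,164.72 + $87.41 + $213.93 + $225.23 + $81.61 + $364.31 = $2,630.11
Net pay = $8,160.58 − $2,630.11 = $5,530.47

$5,530.47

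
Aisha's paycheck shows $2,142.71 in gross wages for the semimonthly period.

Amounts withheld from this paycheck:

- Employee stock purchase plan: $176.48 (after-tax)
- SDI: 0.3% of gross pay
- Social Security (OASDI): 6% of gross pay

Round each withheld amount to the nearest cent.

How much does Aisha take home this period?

$1,831.24

SDI: $2,142.71 × 0.003 = $6.43
Social Security (OASDI): $2,142.71 × 0.06 = $128.56
Employee stock purchase plan: $176.48
Total deductions = $6.43 + $128.56 + $176.48 = $311.47
Net pay = $2,142.71 − $311.47 = $1,831.24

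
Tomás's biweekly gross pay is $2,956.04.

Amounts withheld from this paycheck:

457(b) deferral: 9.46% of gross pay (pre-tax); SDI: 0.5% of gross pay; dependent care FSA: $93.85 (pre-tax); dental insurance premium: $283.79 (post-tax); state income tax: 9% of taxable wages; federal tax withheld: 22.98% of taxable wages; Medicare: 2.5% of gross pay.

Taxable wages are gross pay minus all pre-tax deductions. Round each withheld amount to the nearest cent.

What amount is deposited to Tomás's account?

457(b) deferral: $2,956.04 × 0.0946 = $279.64
Dependent care FSA: $93.85
Pre-tax total = $279.64 + $93.85 = $373.49
Taxable wages = $2,956.04 − $373.49 = $2,582.55
Federal tax withheld: $2,582.55 × 0.2298 = $593.47
State income tax: $2,582.55 × 0.09 = $232.43
SDI: $2,956.04 × 0.005 = $14.78
Medicare: $2,956.04 × 0.025 = $73.90
Dental insurance premium: $283.79
Total deductions = $279.64 + $93.85 + $593.47 + $232.43 + $14.78 + $73.90 + $283.79 = $1,571.86
Net pay = $2,956.04 − $1,571.86 = $1,384.18

$1,384.18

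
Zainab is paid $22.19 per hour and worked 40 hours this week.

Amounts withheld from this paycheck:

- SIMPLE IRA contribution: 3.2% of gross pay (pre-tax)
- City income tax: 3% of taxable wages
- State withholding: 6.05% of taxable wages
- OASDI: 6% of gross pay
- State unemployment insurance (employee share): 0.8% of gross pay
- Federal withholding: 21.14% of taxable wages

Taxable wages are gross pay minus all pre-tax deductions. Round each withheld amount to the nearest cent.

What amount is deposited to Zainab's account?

$539.45

Gross pay: 40 × $22.19 = $887.60
SIMPLE IRA contribution: $887.60 × 0.032 = $28.40
Taxable wages = $887.60 − $28.40 = $859.20
State withholding: $859.20 × 0.0605 = $51.98
City income tax: $859.20 × 0.03 = $25.78
Federal withholding: $859.20 × 0.2114 = $181.63
State unemployment insurance (employee share): $887.60 × 0.008 = $7.10
OASDI: $887.60 × 0.06 = $53.26
Total deductions = $28.40 + $51.98 + $25.78 + $181.63 + $7.10 + $53.26 = $348.15
Net pay = $887.60 − $348.15 = $539.45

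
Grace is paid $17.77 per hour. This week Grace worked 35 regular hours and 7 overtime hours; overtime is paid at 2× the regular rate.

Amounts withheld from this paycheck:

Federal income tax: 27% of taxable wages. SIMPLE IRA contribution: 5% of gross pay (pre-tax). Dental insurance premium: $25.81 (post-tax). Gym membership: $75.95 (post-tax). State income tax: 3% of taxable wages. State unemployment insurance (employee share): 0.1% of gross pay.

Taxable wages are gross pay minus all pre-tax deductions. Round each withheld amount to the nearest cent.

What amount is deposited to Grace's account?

Regular pay: 35 × $17.77 = $621.95
Overtime pay: 7 × $17.77 × 2 = $248.78
Gross pay = $621.95 + $248.78 = $870.73
SIMPLE IRA contribution: $870.73 × 0.05 = $43.54
Taxable wages = $870.73 − $43.54 = $827.19
State income tax: $827.19 × 0.03 = $24.82
Federal income tax: $827.19 × 0.27 = $223.34
State unemployment insurance (employee share): $870.73 × 0.001 = $0.87
Gym membership: $75.95
Dental insurance premium: $25.81
Total deductions = $43.54 + $24.82 + $223.34 + $0.87 + $75.95 + $25.81 = $394.33
Net pay = $870.73 − $394.33 = $476.40

$476.40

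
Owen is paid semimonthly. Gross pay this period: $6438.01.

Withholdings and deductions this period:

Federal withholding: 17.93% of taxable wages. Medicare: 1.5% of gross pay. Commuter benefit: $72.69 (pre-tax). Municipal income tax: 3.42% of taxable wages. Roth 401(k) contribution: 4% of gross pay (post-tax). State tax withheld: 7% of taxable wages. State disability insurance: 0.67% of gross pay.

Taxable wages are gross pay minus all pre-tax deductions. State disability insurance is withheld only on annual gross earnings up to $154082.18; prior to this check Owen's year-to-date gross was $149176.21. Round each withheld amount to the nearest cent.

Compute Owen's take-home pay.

Commuter benefit: $72.69
Taxable wages = $6438.01 − $72.69 = $6365.32
State tax withheld: $6365.32 × 0.07 = $445.57
Federal withholding: $6365.32 × 0.1793 = $1141.30
Municipal income tax: $6365.32 × 0.0342 = $217.69
Medicare: $6438.01 × 0.015 = $96.57
State disability insurance: only $154082.18 − $149176.21 = $4905.97 of this check is subject → $4905.97 × 0.0067 = $32.87
Roth 401(k) contribution: $6438.01 × 0.04 = $257.52
Total deductions = $72.69 + $445.57 + $1141.30 + $217.69 + $96.57 + $32.87 + $257.52 = $2264.21
Net pay = $6438.01 − $2264.21 = $4173.80

$4173.80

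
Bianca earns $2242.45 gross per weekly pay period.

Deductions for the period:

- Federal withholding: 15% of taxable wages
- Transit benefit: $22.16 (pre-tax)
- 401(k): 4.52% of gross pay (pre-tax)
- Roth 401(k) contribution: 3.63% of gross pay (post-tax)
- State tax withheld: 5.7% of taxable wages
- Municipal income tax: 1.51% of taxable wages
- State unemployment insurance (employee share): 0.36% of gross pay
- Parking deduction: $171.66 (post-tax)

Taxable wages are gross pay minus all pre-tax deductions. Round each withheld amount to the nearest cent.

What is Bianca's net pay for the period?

401(k): $2242.45 × 0.0452 = $101.36
Transit benefit: $22.16
Pre-tax total = $101.36 + $22.16 = $123.52
Taxable wages = $2242.45 − $123.52 = $2118.93
Federal withholding: $2118.93 × 0.15 = $317.84
Municipal income tax: $2118.93 × 0.0151 = $32.00
State tax withheld: $2118.93 × 0.057 = $120.78
State unemployment insurance (employee share): $2242.45 × 0.0036 = $8.07
Roth 401(k) contribution: $2242.45 × 0.0363 = $81.40
Parking deduction: $171.66
Total deductions = $101.36 + $22.16 + $317.84 + $32.00 + $120.78 + $8.07 + $81.40 + $171.66 = $855.27
Net pay = $2242.45 − $855.27 = $1387.18

$1387.18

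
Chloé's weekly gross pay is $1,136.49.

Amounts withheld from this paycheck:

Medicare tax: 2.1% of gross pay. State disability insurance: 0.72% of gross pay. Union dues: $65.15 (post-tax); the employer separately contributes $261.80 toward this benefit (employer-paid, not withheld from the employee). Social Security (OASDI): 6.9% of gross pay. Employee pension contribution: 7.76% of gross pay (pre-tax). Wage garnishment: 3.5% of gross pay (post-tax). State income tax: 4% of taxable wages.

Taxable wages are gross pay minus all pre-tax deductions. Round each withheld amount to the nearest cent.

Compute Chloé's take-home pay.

$790.97

Employee pension contribution: $1,136.49 × 0.0776 = $88.19
Taxable wages = $1,136.49 − $88.19 = $1,048.30
State income tax: $1,048.30 × 0.04 = $41.93
State disability insurance: $1,136.49 × 0.0072 = $8.18
Social Security (OASDI): $1,136.49 × 0.069 = $78.42
Medicare tax: $1,136.49 × 0.021 = $23.87
Wage garnishment: $1,136.49 × 0.035 = $39.78
Union dues: $65.15
(Employer's $261.80 toward union dues is not withheld from the employee.)
Total deductions = $88.19 + $41.93 + $8.18 + $78.42 + $23.87 + $39.78 + $65.15 = $345.52
Net pay = $1,136.49 − $345.52 = $790.97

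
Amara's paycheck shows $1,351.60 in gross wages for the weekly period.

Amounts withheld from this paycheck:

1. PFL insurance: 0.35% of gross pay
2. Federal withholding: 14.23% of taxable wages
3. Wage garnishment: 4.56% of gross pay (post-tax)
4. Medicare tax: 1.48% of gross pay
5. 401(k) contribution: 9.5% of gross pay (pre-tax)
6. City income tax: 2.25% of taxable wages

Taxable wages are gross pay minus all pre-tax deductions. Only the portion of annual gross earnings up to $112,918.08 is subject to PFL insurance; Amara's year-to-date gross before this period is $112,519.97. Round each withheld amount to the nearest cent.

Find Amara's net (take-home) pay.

401(k) contribution: $1,351.60 × 0.095 = $128.40
Taxable wages = $1,351.60 − $128.40 = $1,223.20
City income tax: $1,223.20 × 0.0225 = $27.52
Federal withholding: $1,223.20 × 0.1423 = $174.06
Medicare tax: $1,351.60 × 0.0148 = $20.00
PFL insurance: only $112,918.08 − $112,519.97 = $398.11 of this check is subject → $398.11 × 0.0035 = $1.39
Wage garnishment: $1,351.60 × 0.0456 = $61.63
Total deductions = $128.40 + $27.52 + $174.06 + $20.00 + $1.39 + $61.63 = $413.00
Net pay = $1,351.60 − $413.00 = $938.60

$938.60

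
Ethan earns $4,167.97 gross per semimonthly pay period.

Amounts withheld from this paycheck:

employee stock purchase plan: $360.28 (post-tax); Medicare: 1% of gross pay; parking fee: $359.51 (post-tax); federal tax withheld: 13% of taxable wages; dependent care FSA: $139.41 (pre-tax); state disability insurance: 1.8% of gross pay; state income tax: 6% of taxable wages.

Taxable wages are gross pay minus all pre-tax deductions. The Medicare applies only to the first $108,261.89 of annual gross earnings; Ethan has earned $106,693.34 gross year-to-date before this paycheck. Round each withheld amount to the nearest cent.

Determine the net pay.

Dependent care FSA: $139.41
Taxable wages = $4,167.97 − $139.41 = $4,028.56
State income tax: $4,028.56 × 0.06 = $241.71
Federal tax withheld: $4,028.56 × 0.13 = $523.71
Medicare: only $108,261.89 − $106,693.34 = $1,568.55 of this check is subject → $1,568.55 × 0.01 = $15.69
State disability insurance: $4,167.97 × 0.018 = $75.02
Parking fee: $359.51
Employee stock purchase plan: $360.28
Total deductions = $139.41 + $241.71 + $523.71 + $15.69 + $75.02 + $359.51 + $360.28 = $1,715.33
Net pay = $4,167.97 − $1,715.33 = $2,452.64

$2,452.64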